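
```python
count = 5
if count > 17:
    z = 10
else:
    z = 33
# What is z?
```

Trace:
`count = 5` → count = 5
`if count > 17: ...` → count > 17 is False, take else branch → z = 33
So z = 33

Answer: 33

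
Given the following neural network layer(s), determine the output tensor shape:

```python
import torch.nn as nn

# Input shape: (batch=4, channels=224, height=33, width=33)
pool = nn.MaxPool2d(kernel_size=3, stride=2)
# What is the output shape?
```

Input: (4, 224, 33, 33) -> Output: (4, 224, 16, 16)

Answer: (4, 224, 16, 16)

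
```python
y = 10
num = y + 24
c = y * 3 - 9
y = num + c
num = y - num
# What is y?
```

Trace:
`y = 10` → y = 10
`num = y + 24` → num = 34
`c = y * 3 - 9` → c = 21
`y = num + c` → y = 55
`num = y - num` → num = 21
So y = 55

Answer: 55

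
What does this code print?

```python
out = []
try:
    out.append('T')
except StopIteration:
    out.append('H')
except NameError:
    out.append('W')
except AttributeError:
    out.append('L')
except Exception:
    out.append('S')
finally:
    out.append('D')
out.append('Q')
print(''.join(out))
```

Execution trace: 'T' (try body, no exception) → 'D' (finally) → 'Q' (after the try/except). Output: TDQ

Answer: TDQ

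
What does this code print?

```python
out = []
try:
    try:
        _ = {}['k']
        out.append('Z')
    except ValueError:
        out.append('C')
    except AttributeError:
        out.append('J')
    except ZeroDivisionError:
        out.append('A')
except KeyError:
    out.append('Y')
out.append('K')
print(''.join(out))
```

Execution trace: 'Y' (outer except KeyError) → 'K' (after the try/except). Output: YK

Answer: YK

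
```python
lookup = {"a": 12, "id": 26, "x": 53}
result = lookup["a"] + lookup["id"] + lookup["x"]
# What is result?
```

Trace:
`lookup = {"a": 12, "id": 26, "x": 53}` → lookup = {'a': 12, 'id': 26, 'x': 53}
`result = lookup["a"] + lookup["id"] + lookup["x"]` → result = 91
So result = 91

Answer: 91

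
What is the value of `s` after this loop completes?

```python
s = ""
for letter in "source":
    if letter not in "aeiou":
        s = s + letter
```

Remove vowels from 'source'
`s` takes the values: "" → "s" → "sr" → "src"

Answer: "src"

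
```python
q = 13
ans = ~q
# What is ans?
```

Trace:
`q = 13` → q = 13
`ans = ~q` → ans = -14
So ans = -14

Answer: -14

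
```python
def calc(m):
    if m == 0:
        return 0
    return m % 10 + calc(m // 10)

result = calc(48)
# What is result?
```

Sum of digits of 48: 8 + 4 = 12

Answer: 12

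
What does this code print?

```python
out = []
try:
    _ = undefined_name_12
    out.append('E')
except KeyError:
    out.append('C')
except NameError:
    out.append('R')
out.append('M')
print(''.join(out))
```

Execution trace: 'R' (except NameError) → 'M' (after the try/except). Output: RM

Answer: RM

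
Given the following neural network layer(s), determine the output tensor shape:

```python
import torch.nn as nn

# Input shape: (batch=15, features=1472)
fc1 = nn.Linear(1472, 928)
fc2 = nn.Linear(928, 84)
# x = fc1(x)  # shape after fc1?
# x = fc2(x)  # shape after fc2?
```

Input: (15, 1472) -> after fc1: (15, 928) -> Output: (15, 84)

Answer: (15, 84)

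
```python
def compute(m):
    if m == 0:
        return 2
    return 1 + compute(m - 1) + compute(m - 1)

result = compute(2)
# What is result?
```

compute(m) = 1 + 2·compute(m-1), compute(0)=2. Closed form: (2+1)·2^2 - 1 = 11.

Answer: 11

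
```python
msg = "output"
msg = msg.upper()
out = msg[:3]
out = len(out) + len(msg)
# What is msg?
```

Trace:
`msg = "output"` → msg = 'output'
`msg = msg.upper()` → msg = 'OUTPUT'
`out = msg[:3]` → out = 'OUT'
`out = len(out) + len(msg)` → out = 9
So msg = 'OUTPUT'

Answer: 'OUTPUT'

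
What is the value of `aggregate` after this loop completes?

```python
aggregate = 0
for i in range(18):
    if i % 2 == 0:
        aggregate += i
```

Sum of even numbers 0 to 17
`aggregate` takes the values: 0 → 2 → 6 → 12 → 20 → 30 → 42 → 56 → 72

Answer: 72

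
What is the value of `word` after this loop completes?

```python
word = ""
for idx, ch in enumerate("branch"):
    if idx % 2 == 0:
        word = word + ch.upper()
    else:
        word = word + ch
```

Uppercase even positions in 'branch'
`word` takes the values: "" → "B" → "Br" → "BrA" → "BrAn" → "BrAnC" → "BrAnCh"

Answer: "BrAnCh"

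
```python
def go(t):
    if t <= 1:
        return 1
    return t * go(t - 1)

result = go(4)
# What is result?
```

go(4) = 4 * 3 * 2 * 1 = 24

Answer: 24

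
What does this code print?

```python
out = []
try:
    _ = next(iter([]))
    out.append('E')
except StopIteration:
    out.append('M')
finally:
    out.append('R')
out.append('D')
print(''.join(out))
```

Execution trace: 'M' (except StopIteration) → 'R' (finally) → 'D' (after the try/except). Output: MRD

Answer: MRD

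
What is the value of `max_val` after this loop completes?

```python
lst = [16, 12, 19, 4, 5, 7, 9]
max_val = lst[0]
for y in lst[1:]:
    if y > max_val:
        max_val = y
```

Maximum of [16, 12, 19, 4, 5, 7, 9]
`max_val` takes the values: 16 → 19

Answer: 19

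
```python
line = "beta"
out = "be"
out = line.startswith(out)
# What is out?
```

Trace:
`line = "beta"` → line = 'beta'
`out = "be"` → out = 'be'
`out = line.startswith(out)` → out = True
So out = True

Answer: True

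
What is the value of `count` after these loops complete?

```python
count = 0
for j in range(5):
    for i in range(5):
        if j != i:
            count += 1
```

5² - 5 (exclude diagonal)
`count` takes the values: 0 → 1 → 2 → 3 → 4 → 5 → 6 → 7 → 8 → 9 → 10 → 11 → 12 → 13 → 14 → 15 → 16 → 17 → 18 → 19 → 20

Answer: 20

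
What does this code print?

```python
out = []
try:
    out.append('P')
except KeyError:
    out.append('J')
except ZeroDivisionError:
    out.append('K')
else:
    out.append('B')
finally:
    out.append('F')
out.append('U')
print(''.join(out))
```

Execution trace: 'P' (try body, no exception) → 'B' (else) → 'F' (finally) → 'U' (after the try/except). Output: PBFU

Answer: PBFU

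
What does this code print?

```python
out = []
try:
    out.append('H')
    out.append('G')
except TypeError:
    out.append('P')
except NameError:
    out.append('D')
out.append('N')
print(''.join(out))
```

Execution trace: 'H' (try body) → 'G' (try body, no exception) → 'N' (after the try/except). Output: HGN

Answer: HGN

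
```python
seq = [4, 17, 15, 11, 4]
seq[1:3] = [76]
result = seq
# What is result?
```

Trace:
`seq = [4, 17, 15, 11, 4]` → seq = [4, 17, 15, 11, 4]
`seq[1:3] = [76]` → seq = [4, 76, 11, 4]
`result = seq` → result = [4, 76, 11, 4]
So result = [4, 76, 11, 4]

Answer: [4, 76, 11, 4]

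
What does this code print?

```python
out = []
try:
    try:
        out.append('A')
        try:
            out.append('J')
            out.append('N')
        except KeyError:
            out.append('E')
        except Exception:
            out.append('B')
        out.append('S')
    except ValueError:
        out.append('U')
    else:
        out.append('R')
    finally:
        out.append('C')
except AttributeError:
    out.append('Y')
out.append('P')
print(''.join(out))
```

Execution trace: 'A' (try body) → 'J' (inner try body) → 'N' (inner try body, no exception) → 'S' (try body, no exception) → 'R' (else) → 'C' (finally) → 'P' (after the try/except). Output: AJNSRCP

Answer: AJNSRCP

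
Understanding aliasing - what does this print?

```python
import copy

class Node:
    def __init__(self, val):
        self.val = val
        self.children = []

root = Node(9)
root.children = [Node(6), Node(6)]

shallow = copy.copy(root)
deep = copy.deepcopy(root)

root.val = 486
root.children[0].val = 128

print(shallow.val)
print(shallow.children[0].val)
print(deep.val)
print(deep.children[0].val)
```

Key concept: deep copy with custom objects.
Step by step:
`root = Node(9)` → root = Node(val=9, children=[])
`root.children = [Node(6), Node(6)]` → root = Node(val=9, children=[Node(val=6, children=[]), Node(val=6, children=[])])
`shallow = copy.copy(root)` → shallow = Node(val=9, children=[Node(val=6, children=[]), Node(val=6, children=[])])
`deep = copy.deepcopy(root)` → deep = Node(val=9, children=[Node(val=6, children=[]), Node(val=6, children=[])])
`root.val = 486` → root = Node(val=486, children=[Node(val=6, children=[]), Node(val=6, children=[])])
`root.children[0].val = 128` → root = Node(val=486, children=[Node(val=128, children=[]), Node(val=6, children=[])]); shallow = Node(val=9, children=[Node(val=128, children=[]), Node(val=6, children=[])])
`print(shallow.val)` → prints 9
`print(shallow.children[0].val)` → prints 128
`print(deep.val)` → prints 9
`print(deep.children[0].val)` → prints 6

Answer:
9
128
9
6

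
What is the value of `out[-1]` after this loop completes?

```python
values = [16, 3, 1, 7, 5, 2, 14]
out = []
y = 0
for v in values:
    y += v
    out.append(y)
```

Cumulative sum ends at 48
`out` takes the values: [] → [16] → [16, 19] → [16, 19, 20] → [16, 19, 20, 27] → [16, 19, 20, 27, 32] → [16, 19, 20, 27, 32, 34] → [16, 19, 20, 27, 32, 34, 48]
So `out[-1]` = 48

Answer: 48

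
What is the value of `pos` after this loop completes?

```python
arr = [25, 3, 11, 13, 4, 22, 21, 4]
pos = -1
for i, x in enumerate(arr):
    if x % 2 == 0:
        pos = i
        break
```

First even number index in [25, 3, 11, 13, 4, 22, 21, 4]
`pos` takes the values: -1 → 4

Answer: 4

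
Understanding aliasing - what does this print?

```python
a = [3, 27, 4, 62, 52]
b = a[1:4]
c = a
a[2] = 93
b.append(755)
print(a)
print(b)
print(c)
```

Key concept: slice vs alias.
Step by step:
`a = [3, 27, 4, 62, 52]` → a = [3, 27, 4, 62, 52]
`b = a[1:4]` → b = [27, 4, 62]
`c = a` → c = [3, 27, 4, 62, 52] (same object as a)
`a[2] = 93` → a = [3, 27, 93, 62, 52] (same object as c); c = [3, 27, 93, 62, 52] (same object as a)
`b.append(755)` → b = [27, 4, 62, 755]
`print(a)` → prints [3, 27, 93, 62, 52]
`print(b)` → prints [27, 4, 62, 755]
`print(c)` → prints [3, 27, 93, 62, 52]

Answer:
[3, 27, 93, 62, 52]
[27, 4, 62, 755]
[3, 27, 93, 62, 52]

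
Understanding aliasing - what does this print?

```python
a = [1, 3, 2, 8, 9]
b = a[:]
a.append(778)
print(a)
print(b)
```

Key concept: slice [:] creates copy.
Step by step:
`a = [1, 3, 2, 8, 9]` → a = [1, 3, 2, 8, 9]
`b = a[:]` → b = [1, 3, 2, 8, 9]
`a.append(778)` → a = [1, 3, 2, 8, 9, 778]
`print(a)` → prints [1, 3, 2, 8, 9, 778]
`print(b)` → prints [1, 3, 2, 8, 9]

Answer:
[1, 3, 2, 8, 9, 778]
[1, 3, 2, 8, 9]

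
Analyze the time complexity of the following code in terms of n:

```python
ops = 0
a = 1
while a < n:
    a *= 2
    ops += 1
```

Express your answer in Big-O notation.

Each loop level contributes: log n. Multiplying the contributions gives O(log n).

Answer: O(log n)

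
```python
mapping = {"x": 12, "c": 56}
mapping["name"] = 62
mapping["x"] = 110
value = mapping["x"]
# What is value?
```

Trace:
`mapping = {"x": 12, "c": 56}` → mapping = {'x': 12, 'c': 56}
`mapping["name"] = 62` → mapping = {'x': 12, 'c': 56, 'name': 62}
`mapping["x"] = 110` → mapping = {'x': 110, 'c': 56, 'name': 62}
`value = mapping["x"]` → value = 110
So value = 110

Answer: 110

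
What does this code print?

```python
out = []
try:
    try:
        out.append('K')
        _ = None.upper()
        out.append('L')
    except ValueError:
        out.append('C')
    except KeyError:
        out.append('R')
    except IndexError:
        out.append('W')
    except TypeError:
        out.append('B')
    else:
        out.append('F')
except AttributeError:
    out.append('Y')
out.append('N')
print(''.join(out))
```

Execution trace: 'K' (try body) → 'Y' (outer except AttributeError) → 'N' (after the try/except). Output: KYN

Answer: KYN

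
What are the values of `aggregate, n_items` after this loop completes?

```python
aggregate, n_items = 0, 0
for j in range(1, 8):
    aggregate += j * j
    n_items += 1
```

Sum of squares and count
`aggregate, n_items` takes the values: (0, 0) → (1, 0) → (1, 1) → (5, 1) → (5, 2) → (14, 2) → (14, 3) → (30, 3) → (30, 4) → (55, 4) → (55, 5) → (91, 5) → (91, 6) → (140, 6) → (140, 7)

Answer: 140, 7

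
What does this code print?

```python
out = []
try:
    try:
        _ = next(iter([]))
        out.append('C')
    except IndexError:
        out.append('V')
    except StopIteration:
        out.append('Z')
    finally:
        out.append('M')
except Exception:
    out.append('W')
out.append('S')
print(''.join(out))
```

Execution trace: 'Z' (inner except StopIteration) → 'M' (inner finally) → 'S' (after the try/except). Output: ZMS

Answer: ZMS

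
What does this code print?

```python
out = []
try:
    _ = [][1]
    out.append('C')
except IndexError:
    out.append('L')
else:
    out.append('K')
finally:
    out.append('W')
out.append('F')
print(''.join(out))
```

Execution trace: 'L' (except IndexError) → 'W' (finally) → 'F' (after the try/except). Output: LWF

Answer: LWF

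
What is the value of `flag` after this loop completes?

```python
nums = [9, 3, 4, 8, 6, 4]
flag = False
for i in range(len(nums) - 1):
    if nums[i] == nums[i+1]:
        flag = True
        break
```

Check consecutive duplicates in [9, 3, 4, 8, 6, 4]
`flag` takes the values: False

Answer: False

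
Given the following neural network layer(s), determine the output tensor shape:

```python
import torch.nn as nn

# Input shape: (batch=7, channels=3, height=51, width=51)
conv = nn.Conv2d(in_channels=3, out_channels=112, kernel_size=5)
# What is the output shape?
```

Input: (7, 3, 51, 51) -> Output: (7, 112, 47, 47)

Answer: (7, 112, 47, 47)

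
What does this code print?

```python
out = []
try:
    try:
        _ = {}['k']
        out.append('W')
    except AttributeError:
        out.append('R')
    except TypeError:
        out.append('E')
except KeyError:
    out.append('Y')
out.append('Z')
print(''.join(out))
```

Execution trace: 'Y' (outer except KeyError) → 'Z' (after the try/except). Output: YZ

Answer: YZ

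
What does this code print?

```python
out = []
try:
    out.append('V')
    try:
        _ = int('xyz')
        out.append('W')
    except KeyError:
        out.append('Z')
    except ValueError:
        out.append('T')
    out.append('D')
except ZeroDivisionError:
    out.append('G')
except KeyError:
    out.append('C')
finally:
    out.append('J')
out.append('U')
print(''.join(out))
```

Execution trace: 'V' (try body) → 'T' (inner except ValueError) → 'D' (try body, no exception) → 'J' (finally) → 'U' (after the try/except). Output: VTDJU

Answer: VTDJU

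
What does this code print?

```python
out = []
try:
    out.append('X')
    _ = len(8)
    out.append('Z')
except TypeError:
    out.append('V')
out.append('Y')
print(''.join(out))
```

Execution trace: 'X' (try body) → 'V' (except TypeError) → 'Y' (after the try/except). Output: XVY

Answer: XVY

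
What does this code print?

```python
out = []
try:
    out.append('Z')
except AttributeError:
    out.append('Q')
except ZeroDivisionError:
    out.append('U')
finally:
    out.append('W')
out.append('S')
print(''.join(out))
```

Execution trace: 'Z' (try body, no exception) → 'W' (finally) → 'S' (after the try/except). Output: ZWS

Answer: ZWS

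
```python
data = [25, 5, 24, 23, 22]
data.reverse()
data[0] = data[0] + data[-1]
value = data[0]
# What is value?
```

Trace:
`data = [25, 5, 24, 23, 22]` → data = [25, 5, 24, 23, 22]
`data.reverse()` → data = [22, 23, 24, 5, 25]
`data[0] = data[0] + data[-1]` → data = [47, 23, 24, 5, 25]
`value = data[0]` → value = 47
So value = 47

Answer: 47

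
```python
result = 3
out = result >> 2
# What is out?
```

Trace:
`result = 3` → result = 3
`out = result >> 2` → out = 0
So out = 0

Answer: 0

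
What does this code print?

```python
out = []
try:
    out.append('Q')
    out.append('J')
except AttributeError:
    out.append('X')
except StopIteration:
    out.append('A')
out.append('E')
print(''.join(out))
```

Execution trace: 'Q' (try body) → 'J' (try body, no exception) → 'E' (after the try/except). Output: QJE

Answer: QJE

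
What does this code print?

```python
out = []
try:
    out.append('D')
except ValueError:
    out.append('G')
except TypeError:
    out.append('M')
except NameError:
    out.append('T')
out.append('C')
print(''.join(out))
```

Execution trace: 'D' (try body, no exception) → 'C' (after the try/except). Output: DC

Answer: DC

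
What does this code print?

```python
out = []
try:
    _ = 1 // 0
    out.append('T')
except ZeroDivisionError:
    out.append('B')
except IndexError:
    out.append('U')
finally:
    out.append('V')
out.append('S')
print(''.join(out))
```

Execution trace: 'B' (except ZeroDivisionError) → 'V' (finally) → 'S' (after the try/except). Output: BVS

Answer: BVS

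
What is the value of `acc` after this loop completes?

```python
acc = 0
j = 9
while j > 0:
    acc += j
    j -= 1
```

Sum 9 down to 1
`acc` takes the values: 0 → 9 → 17 → 24 → 30 → 35 → 39 → 42 → 44 → 45

Answer: 45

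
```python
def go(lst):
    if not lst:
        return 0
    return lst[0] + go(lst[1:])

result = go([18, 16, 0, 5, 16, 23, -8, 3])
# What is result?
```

18 + 16 + 0 + 5 + 16 + 23 + (-8) + 3 + 0 = 73

Answer: 73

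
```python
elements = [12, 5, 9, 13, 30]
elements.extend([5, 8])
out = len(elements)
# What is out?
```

Trace:
`elements = [12, 5, 9, 13, 30]` → elements = [12, 5, 9, 13, 30]
`elements.extend([5, 8])` → elements = [12, 5, 9, 13, 30, 5, 8]
`out = len(elements)` → out = 7
So out = 7

Answer: 7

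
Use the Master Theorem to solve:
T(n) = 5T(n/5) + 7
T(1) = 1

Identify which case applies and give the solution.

a=5, b=5, f(n)=7. log_5(5) = 1. Since c=0 < 1, Case 1 applies: T(n) = Θ(n^log_b(a)) = O(n).

Answer: O(n) - Case 1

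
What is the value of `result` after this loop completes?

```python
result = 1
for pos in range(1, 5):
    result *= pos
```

4! = 24
`result` takes the values: 1 → 2 → 6 → 24

Answer: 24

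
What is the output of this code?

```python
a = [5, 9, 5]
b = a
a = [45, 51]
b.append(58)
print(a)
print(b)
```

Key concept: rebinding vs mutation: a is rebound to a new list, b still points at the original.
Step by step:
`a = [5, 9, 5]` → a = [5, 9, 5]
`b = a` → b = [5, 9, 5] (same object as a)
`a = [45, 51]` → a = [45, 51]
`b.append(58)` → b = [5, 9, 5, 58]
`print(a)` → prints [45, 51]
`print(b)` → prints [5, 9, 5, 58]

Answer:
[45, 51]
[5, 9, 5, 58]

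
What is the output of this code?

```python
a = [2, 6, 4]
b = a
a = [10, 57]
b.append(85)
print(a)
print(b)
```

Key concept: rebinding vs mutation: a is rebound to a new list, b still points at the original.
Step by step:
`a = [2, 6, 4]` → a = [2, 6, 4]
`b = a` → b = [2, 6, 4] (same object as a)
`a = [10, 57]` → a = [10, 57]
`b.append(85)` → b = [2, 6, 4, 85]
`print(a)` → prints [10, 57]
`print(b)` → prints [2, 6, 4, 85]

Answer:
[10, 57]
[2, 6, 4, 85]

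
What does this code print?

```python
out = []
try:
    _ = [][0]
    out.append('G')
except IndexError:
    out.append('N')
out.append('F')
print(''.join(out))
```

Execution trace: 'N' (except IndexError) → 'F' (after the try/except). Output: NF

Answer: NF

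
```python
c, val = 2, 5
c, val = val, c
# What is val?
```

Trace:
`c, val = 2, 5` → c = 2; val = 5
`c, val = val, c` → c = 5; val = 2
So val = 2

Answer: 2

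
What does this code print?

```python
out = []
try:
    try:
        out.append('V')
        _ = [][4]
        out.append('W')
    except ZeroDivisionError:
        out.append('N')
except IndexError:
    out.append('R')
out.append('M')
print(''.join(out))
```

Execution trace: 'V' (try body) → 'R' (outer except IndexError) → 'M' (after the try/except). Output: VRM

Answer: VRM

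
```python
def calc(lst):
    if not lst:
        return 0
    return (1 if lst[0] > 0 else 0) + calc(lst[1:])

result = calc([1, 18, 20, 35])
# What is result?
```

Count of positive elements in [1, 18, 20, 35] = 4

Answer: 4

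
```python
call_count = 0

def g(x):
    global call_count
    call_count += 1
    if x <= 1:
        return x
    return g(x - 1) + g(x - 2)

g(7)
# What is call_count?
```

Calls(x) = 1 + Calls(x-1) + Calls(x-2); Calls(0)=Calls(1)=1. For x=7 this gives 41.

Answer: 41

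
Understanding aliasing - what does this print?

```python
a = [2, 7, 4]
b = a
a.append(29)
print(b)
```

Key concept: basic list aliasing.
Step by step:
`a = [2, 7, 4]` → a = [2, 7, 4]
`b = a` → b = [2, 7, 4] (same object as a)
`a.append(29)` → a = [2, 7, 4, 29] (same object as b); b = [2, 7, 4, 29] (same object as a)
`print(b)` → prints [2, 7, 4, 29]

Answer: [2, 7, 4, 29]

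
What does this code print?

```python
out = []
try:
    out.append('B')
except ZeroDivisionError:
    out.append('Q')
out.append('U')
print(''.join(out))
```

Execution trace: 'B' (try body, no exception) → 'U' (after the try/except). Output: BU

Answer: BU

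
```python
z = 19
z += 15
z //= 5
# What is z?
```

Trace:
`z = 19` → z = 19
`z += 15` → z = 34
`z //= 5` → z = 6
So z = 6

Answer: 6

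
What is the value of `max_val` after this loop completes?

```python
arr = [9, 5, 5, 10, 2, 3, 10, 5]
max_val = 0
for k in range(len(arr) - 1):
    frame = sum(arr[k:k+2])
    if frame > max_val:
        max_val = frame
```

Max sum of 2-element window in [9, 5, 5, 10, 2, 3, 10, 5]
`max_val` takes the values: 0 → 14 → 15

Answer: 15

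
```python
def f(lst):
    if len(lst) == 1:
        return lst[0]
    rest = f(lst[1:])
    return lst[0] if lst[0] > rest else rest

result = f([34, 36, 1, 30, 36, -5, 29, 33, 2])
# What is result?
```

Recursive max over [34, 36, 1, 30, 36, -5, 29, 33, 2] = 36

Answer: 36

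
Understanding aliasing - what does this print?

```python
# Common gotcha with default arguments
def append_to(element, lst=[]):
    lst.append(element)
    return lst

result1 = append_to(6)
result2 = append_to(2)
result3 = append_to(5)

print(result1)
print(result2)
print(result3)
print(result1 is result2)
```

Key concept: mutable default argument gotcha.
Step by step:
`result1 = append_to(6)` → result1 = [6]
`result2 = append_to(2)` → result1 = [6, 2] (same object as result2); result2 = [6, 2] (same object as result1)
`result3 = append_to(5)` → result1 = [6, 2, 5] (same object as result2, result3); result2 = [6, 2, 5] (same object as result1, result3); result3 = [6, 2, 5] (same object as result1, result2)
`print(result1)` → prints [6, 2, 5]
`print(result2)` → prints [6, 2, 5]
`print(result3)` → prints [6, 2, 5]
`print(result1 is result2)` → prints True

Answer:
[6, 2, 5]
[6, 2, 5]
[6, 2, 5]
True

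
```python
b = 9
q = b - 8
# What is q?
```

Trace:
`b = 9` → b = 9
`q = b - 8` → q = 1
So q = 1

Answer: 1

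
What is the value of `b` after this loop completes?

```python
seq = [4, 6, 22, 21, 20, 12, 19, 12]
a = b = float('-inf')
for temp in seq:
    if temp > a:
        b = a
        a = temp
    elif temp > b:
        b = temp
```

Second largest (with repeats) in [4, 6, 22, 21, 20, 12, 19, 12]
`b` takes the values: -inf → 4 → 6 → 21

Answer: 21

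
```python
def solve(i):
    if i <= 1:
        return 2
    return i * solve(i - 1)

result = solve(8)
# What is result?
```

solve(8) = 8 * 7 * 6 * 5 * 4 * 3 * 2 * 2 = 80640

Answer: 80640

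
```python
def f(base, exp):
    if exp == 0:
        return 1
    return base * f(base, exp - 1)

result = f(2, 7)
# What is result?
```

f(2, 7) = 2 * 2 * 2 * 2 * 2 * 2 * 2 = 128

Answer: 128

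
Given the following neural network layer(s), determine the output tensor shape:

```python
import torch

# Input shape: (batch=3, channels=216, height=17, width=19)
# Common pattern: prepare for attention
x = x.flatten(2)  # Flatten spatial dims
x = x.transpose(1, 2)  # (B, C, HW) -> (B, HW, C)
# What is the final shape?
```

Input: (3, 216, 17, 19) -> after flatten(2): (3, 216, 323) -> Output: (3, 323, 216)

Answer: (3, 323, 216)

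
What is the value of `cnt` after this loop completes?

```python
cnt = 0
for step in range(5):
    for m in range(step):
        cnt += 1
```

Triangle number: 0+1+2+...+4
`cnt` takes the values: 0 → 1 → 2 → 3 → 4 → 5 → 6 → 7 → 8 → 9 → 10

Answer: 10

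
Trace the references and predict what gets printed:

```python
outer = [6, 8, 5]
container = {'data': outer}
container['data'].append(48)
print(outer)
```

Key concept: dict holds reference to list.
Step by step:
`outer = [6, 8, 5]` → outer = [6, 8, 5]
`container = {'data': outer}` → container = {'data': [6, 8, 5]}
`container['data'].append(48)` → outer = [6, 8, 5, 48]; container = {'data': [6, 8, 5, 48]}
`print(outer)` → prints [6, 8, 5, 48]

Answer: [6, 8, 5, 48]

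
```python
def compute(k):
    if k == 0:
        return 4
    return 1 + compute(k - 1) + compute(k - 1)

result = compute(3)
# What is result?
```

compute(k) = 1 + 2·compute(k-1), compute(0)=4. Closed form: (4+1)·2^3 - 1 = 39.

Answer: 39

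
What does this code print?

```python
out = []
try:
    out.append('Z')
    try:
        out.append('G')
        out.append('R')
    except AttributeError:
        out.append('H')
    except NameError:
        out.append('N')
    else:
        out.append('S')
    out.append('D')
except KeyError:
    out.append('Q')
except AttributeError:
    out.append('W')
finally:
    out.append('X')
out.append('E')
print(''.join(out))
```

Execution trace: 'Z' (try body) → 'G' (inner try body) → 'R' (inner try body, no exception) → 'S' (inner else) → 'D' (try body, no exception) → 'X' (finally) → 'E' (after the try/except). Output: ZGRSDXE

Answer: ZGRSDXE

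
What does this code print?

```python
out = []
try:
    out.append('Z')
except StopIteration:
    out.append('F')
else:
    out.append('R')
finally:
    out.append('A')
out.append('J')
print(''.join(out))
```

Execution trace: 'Z' (try body, no exception) → 'R' (else) → 'A' (finally) → 'J' (after the try/except). Output: ZRAJ

Answer: ZRAJ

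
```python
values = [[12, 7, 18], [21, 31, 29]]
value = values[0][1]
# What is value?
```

Trace:
`values = [[12, 7, 18], [21, 31, 29]]` → values = [[12, 7, 18], [21, 31, 29]]
`value = values[0][1]` → value = 7
So value = 7

Answer: 7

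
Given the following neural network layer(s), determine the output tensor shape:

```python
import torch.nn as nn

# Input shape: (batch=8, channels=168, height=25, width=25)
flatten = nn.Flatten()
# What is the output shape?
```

Input: (8, 168, 25, 25) -> Output: (8, 105000)

Answer: (8, 105000)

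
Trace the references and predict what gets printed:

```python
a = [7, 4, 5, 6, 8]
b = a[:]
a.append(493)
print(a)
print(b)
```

Key concept: slice [:] creates copy.
Step by step:
`a = [7, 4, 5, 6, 8]` → a = [7, 4, 5, 6, 8]
`b = a[:]` → b = [7, 4, 5, 6, 8]
`a.append(493)` → a = [7, 4, 5, 6, 8, 493]
`print(a)` → prints [7, 4, 5, 6, 8, 493]
`print(b)` → prints [7, 4, 5, 6, 8]

Answer:
[7, 4, 5, 6, 8, 493]
[7, 4, 5, 6, 8]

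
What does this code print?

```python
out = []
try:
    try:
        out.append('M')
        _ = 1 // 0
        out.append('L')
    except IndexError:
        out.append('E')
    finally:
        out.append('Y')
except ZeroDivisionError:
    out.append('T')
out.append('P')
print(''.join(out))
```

Execution trace: 'M' (inner try body) → 'Y' (inner finally) → 'T' (outer except ZeroDivisionError) → 'P' (after the try/except). Output: MYTP

Answer: MYTP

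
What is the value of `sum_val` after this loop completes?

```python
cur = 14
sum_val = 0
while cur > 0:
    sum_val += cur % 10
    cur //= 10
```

Sum digits of 14
`sum_val` takes the values: 0 → 4 → 5

Answer: 5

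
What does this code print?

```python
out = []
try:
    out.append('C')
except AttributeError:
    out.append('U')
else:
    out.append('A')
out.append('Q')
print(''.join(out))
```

Execution trace: 'C' (try body, no exception) → 'A' (else) → 'Q' (after the try/except). Output: CAQ

Answer: CAQ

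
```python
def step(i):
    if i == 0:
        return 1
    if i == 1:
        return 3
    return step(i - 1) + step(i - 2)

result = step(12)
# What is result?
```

Build up from base cases: step(0)=1, step(1)=3, step(2)=4, step(3)=7, step(4)=11, step(5)=18, step(6)=29, ..., step(12)=521

Answer: 521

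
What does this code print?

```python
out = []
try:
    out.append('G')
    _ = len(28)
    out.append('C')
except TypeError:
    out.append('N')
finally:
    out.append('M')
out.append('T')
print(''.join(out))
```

Execution trace: 'G' (try body) → 'N' (except TypeError) → 'M' (finally) → 'T' (after the try/except). Output: GNMT

Answer: GNMT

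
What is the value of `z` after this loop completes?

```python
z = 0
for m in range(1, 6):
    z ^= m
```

XOR of 1 to 5
`z` takes the values: 0 → 1 → 3 → 0 → 4 → 1

Answer: 1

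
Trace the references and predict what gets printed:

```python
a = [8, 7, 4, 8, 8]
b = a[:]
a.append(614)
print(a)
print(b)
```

Key concept: slice [:] creates copy.
Step by step:
`a = [8, 7, 4, 8, 8]` → a = [8, 7, 4, 8, 8]
`b = a[:]` → b = [8, 7, 4, 8, 8]
`a.append(614)` → a = [8, 7, 4, 8, 8, 614]
`print(a)` → prints [8, 7, 4, 8, 8, 614]
`print(b)` → prints [8, 7, 4, 8, 8]

Answer:
[8, 7, 4, 8, 8, 614]
[8, 7, 4, 8, 8]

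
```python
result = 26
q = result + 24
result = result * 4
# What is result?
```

Trace:
`result = 26` → result = 26
`q = result + 24` → q = 50
`result = result * 4` → result = 104
So result = 104

Answer: 104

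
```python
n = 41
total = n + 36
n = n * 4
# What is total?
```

Trace:
`n = 41` → n = 41
`total = n + 36` → total = 77
`n = n * 4` → n = 164
So total = 77

Answer: 77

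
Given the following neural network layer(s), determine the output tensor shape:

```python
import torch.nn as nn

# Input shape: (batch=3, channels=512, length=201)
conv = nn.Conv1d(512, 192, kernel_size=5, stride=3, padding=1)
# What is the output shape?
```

Input: (3, 512, 201) -> Output: (3, 192, 67)

Answer: (3, 192, 67)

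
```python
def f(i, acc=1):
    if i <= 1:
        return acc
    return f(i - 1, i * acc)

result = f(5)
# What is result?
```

Accumulator trace (n, acc): (5, 1) -> (4, 5) -> (3, 20) -> (2, 60) -> (1, 120) -> return 120

Answer: 120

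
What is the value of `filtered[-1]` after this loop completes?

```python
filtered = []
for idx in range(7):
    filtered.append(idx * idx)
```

Last element of squares 0 to 6
`filtered` takes the values: [] → [0] → [0, 1] → [0, 1, 4] → [0, 1, 4, 9] → [0, 1, 4, 9, 16] → [0, 1, 4, 9, 16, 25] → [0, 1, 4, 9, 16, 25, 36]
So `filtered[-1]` = 36

Answer: 36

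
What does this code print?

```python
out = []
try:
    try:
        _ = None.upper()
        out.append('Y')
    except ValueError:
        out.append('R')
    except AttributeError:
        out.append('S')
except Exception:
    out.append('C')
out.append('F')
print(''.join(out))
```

Execution trace: 'S' (inner except AttributeError) → 'F' (after the try/except). Output: SF

Answer: SF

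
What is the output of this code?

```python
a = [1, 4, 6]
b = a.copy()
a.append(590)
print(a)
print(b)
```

Key concept: list.copy() creates independent copy.
Step by step:
`a = [1, 4, 6]` → a = [1, 4, 6]
`b = a.copy()` → b = [1, 4, 6]
`a.append(590)` → a = [1, 4, 6, 590]
`print(a)` → prints [1, 4, 6, 590]
`print(b)` → prints [1, 4, 6]

Answer:
[1, 4, 6, 590]
[1, 4, 6]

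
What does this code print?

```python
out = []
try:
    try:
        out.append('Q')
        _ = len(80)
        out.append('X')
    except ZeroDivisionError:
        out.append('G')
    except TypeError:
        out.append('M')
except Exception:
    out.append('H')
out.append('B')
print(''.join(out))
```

Execution trace: 'Q' (inner try body) → 'M' (inner except TypeError) → 'B' (after the try/except). Output: QMB

Answer: QMB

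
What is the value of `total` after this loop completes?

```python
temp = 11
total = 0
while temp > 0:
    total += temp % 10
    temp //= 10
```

Sum digits of 11
`total` takes the values: 0 → 1 → 2

Answer: 2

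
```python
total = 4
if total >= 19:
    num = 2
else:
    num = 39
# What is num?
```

Trace:
`total = 4` → total = 4
`if total >= 19: ...` → total >= 19 is False, take else branch → num = 39
So num = 39

Answer: 39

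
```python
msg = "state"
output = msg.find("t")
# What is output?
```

Trace:
`msg = "state"` → msg = 'state'
`output = msg.find("t")` → output = 1
So output = 1

Answer: 1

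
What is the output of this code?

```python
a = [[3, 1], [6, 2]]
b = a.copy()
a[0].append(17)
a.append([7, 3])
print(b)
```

Key concept: shallow copy with nested lists.
Step by step:
`a = [[3, 1], [6, 2]]` → a = [[3, 1], [6, 2]]
`b = a.copy()` → b = [[3, 1], [6, 2]]
`a[0].append(17)` → a = [[3, 1, 17], [6, 2]]; b = [[3, 1, 17], [6, 2]]
`a.append([7, 3])` → a = [[3, 1, 17], [6, 2], [7, 3]]
`print(b)` → prints [[3, 1, 17], [6, 2]]

Answer: [[3, 1, 17], [6, 2]]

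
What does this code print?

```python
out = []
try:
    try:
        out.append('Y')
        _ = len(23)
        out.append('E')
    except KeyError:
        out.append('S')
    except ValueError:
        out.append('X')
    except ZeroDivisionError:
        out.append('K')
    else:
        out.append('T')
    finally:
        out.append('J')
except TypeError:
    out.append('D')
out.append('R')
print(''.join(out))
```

Execution trace: 'Y' (try body) → 'J' (finally) → 'D' (outer except TypeError) → 'R' (after the try/except). Output: YJDR

Answer: YJDR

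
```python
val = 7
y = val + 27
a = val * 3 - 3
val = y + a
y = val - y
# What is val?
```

Trace:
`val = 7` → val = 7
`y = val + 27` → y = 34
`a = val * 3 - 3` → a = 18
`val = y + a` → val = 52
`y = val - y` → y = 18
So val = 52

Answer: 52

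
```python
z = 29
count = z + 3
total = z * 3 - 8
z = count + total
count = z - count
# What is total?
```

Trace:
`z = 29` → z = 29
`count = z + 3` → count = 32
`total = z * 3 - 8` → total = 79
`z = count + total` → z = 111
`count = z - count` → count = 79
So total = 79

Answer: 79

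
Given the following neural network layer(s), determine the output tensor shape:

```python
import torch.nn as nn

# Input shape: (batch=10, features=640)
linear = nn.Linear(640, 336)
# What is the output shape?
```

Input: (10, 640) -> Output: (10, 336)

Answer: (10, 336)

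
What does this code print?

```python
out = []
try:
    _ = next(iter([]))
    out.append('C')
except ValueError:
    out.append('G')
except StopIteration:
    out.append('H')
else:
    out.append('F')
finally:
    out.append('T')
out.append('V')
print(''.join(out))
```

Execution trace: 'H' (except StopIteration) → 'T' (finally) → 'V' (after the try/except). Output: HTV

Answer: HTV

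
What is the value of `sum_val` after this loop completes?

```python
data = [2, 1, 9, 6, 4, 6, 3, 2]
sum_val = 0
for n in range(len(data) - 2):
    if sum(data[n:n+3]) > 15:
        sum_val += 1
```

Count windows with sum > 15
`sum_val` takes the values: 0 → 1 → 2 → 3

Answer: 3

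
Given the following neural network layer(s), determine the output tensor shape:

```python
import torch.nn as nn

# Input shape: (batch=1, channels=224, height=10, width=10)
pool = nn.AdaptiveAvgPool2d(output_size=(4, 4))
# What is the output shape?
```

Input: (1, 224, 10, 10) -> Output: (1, 224, 4, 4)

Answer: (1, 224, 4, 4)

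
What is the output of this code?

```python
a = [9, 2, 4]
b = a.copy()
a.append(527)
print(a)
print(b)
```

Key concept: list.copy() creates independent copy.
Step by step:
`a = [9, 2, 4]` → a = [9, 2, 4]
`b = a.copy()` → b = [9, 2, 4]
`a.append(527)` → a = [9, 2, 4, 527]
`print(a)` → prints [9, 2, 4, 527]
`print(b)` → prints [9, 2, 4]

Answer:
[9, 2, 4, 527]
[9, 2, 4]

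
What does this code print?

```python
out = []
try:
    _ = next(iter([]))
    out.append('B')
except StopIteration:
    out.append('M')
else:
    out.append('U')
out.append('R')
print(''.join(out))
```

Execution trace: 'M' (except StopIteration) → 'R' (after the try/except). Output: MR

Answer: MR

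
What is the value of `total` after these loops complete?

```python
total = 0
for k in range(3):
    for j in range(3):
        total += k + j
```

Sum of all k+j for k,j in 3x3
`total` takes the values: 0 → 1 → 3 → 4 → 6 → 9 → 11 → 14 → 18

Answer: 18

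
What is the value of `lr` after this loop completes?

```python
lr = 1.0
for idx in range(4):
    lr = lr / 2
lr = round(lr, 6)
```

Halving LR 4 times: 1 / 2^4
`lr` takes the values: 1.0 → 0.5 → 0.25 → 0.125 → 0.0625

Answer: 0.0625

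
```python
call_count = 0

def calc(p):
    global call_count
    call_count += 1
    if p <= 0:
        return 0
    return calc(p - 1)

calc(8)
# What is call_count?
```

Linear recursion stepping by 1: 9 calls from p=8 down to ≤0.

Answer: 9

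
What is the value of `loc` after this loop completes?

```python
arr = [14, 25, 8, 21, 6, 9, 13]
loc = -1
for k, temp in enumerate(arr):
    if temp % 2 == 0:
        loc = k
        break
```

First even number index in [14, 25, 8, 21, 6, 9, 13]
`loc` takes the values: -1 → 0

Answer: 0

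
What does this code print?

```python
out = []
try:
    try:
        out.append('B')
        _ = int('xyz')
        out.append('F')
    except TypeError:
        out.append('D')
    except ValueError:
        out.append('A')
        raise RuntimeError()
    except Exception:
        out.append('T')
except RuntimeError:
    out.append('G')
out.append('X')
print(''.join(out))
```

Execution trace: 'B' (inner try body) → 'A' (inner except ValueError) → 'G' (outer except RuntimeError) → 'X' (after the try/except). Output: BAGX

Answer: BAGX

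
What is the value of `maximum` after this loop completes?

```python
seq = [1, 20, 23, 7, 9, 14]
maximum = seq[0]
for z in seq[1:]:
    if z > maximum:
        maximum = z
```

Maximum of [1, 20, 23, 7, 9, 14]
`maximum` takes the values: 1 → 20 → 23

Answer: 23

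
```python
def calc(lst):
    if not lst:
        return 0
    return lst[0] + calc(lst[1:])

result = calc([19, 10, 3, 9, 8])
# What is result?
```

19 + 10 + 3 + 9 + 8 + 0 = 49

Answer: 49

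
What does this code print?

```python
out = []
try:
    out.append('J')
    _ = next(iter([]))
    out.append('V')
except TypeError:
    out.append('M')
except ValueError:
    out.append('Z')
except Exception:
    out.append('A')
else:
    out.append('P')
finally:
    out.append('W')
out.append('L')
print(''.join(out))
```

Execution trace: 'J' (try body) → 'A' (except Exception) → 'W' (finally) → 'L' (after the try/except). Output: JAWL

Answer: JAWL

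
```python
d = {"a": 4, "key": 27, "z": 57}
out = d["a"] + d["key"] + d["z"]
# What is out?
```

Trace:
`d = {"a": 4, "key": 27, "z": 57}` → d = {'a': 4, 'key': 27, 'z': 57}
`out = d["a"] + d["key"] + d["z"]` → out = 88
So out = 88

Answer: 88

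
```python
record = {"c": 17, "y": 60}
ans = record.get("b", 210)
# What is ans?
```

Trace:
`record = {"c": 17, "y": 60}` → record = {'c': 17, 'y': 60}
`ans = record.get("b", 210)` → ans = 210
So ans = 210

Answer: 210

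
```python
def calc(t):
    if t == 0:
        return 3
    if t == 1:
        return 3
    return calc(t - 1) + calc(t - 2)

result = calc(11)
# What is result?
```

Build up from base cases: calc(0)=3, calc(1)=3, calc(2)=6, calc(3)=9, calc(4)=15, calc(5)=24, calc(6)=39, ..., calc(11)=432

Answer: 432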